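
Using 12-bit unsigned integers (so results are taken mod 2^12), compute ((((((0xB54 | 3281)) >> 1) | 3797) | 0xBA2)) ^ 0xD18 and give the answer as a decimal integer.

0xB54 = 101101010100
3281 = 110011010001
→ | → 111111010101 = 4053
→ >> 1 → 011111101010 = 2026
3797 = 111011010101
→ | → 111111111111 = 4095
0xBA2 = 101110100010
→ | → 111111111111 = 4095
0xD18 = 110100011000
→ ^ → 001011100111 = 743

743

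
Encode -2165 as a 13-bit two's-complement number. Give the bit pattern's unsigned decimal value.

2165 in 13 bits: 0100001110101
Invert: 1011110001010
Add 1:  1011110001011 = 6027
(Check: 2^13 - 2165 = 8192 - 2165 = 6027.)

6027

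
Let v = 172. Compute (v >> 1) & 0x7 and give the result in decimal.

6

v = 010101100
Shift right by 1: 01010110
Mask low 3 bits: 110 = 6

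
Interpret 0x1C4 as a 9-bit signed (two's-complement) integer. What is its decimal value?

pattern = 111000100 (MSB is 1 ⇒ negative)
Invert: 000111011, add 1 → 000111100 = 60, so the value is -60.
(Equivalently: 452 - 2^9 = 452 - 512 = -60.)

-60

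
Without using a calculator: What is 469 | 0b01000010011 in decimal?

983

469 = 0111010101
b = 1000010011
 OR → 1111010111 = 983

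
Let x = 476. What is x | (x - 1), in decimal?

479

x = 111011100 = 476
x - 1 = 111011011
OR    = 111011111 = 479
(x | (x - 1) sets all bits below the lowest set bit.)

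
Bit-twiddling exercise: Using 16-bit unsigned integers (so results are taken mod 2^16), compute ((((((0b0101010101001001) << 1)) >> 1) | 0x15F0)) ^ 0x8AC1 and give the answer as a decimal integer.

57144

0b0101010101001001 = 0101010101001001
→ << 1 (mod 2^16) → 1010101010010010 = 43666
→ >> 1 → 0101010101001001 = 21833
0x15F0 = 0001010111110000
→ | → 0101010111111001 = 22009
0x8AC1 = 1000101011000001
→ ^ → 1101111100111000 = 57144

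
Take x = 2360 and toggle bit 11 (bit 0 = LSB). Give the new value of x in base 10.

312

x = 0100100111000
bit 11 is currently 1; toggle it via x ^ (1 << 11) = x ^ 2048
→ 0000100111000 = 312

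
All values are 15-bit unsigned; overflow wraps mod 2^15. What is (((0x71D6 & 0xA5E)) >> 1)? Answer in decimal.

0x71D6 = 111000111010110
0xA5E = 000101001011110
→ & → 000000001010110 = 86
→ >> 1 → 000000000101011 = 43

43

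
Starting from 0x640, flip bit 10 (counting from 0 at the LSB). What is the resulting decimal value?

576

x = 11001000000
bit 10 is currently 1; toggle it via x ^ (1 << 10) = x ^ 1024
→ 01001000000 = 576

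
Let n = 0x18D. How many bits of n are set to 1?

0x18D = 110001101
Count the 1s: 1 + 1 + 1 + 1 + 1 = 5

5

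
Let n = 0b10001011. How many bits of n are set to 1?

4

n = 10001011
Count the 1s: 1 + 1 + 1 + 1 = 4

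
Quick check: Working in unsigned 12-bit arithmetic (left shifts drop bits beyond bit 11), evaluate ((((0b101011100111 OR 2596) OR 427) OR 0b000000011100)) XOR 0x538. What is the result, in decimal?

0b101011100111 = 101011100111
2596 = 101000100100
→ OR → 101011100111 = 2791
427 = 000110101011
→ OR → 101111101111 = 3055
0b000000011100 = 000000011100
→ OR → 101111111111 = 3071
0x538 = 010100111000
→ XOR → 111011000111 = 3783

3783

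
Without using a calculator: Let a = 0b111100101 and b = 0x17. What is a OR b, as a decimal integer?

a = 111100101
0x17 = 000010111
 OR → 111110111 = 503

503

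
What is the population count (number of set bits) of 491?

491 = 111101011
Count the 1s: 1 + 1 + 1 + 1 + 1 + 1 + 1 = 7

7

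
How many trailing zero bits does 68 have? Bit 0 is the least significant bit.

68 = 1000100
Trailing zeros: 2, so the lowest set bit is bit 2 (value 4).

2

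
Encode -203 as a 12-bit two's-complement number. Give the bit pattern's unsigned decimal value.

3893

203 in 12 bits: 000011001011
Invert: 111100110100
Add 1:  111100110101 = 3893
(Check: 2^12 - 203 = 4096 - 203 = 3893.)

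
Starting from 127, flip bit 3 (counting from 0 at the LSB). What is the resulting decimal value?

119

x = 001111111
bit 3 is currently 1; toggle it via x ^ (1 << 3) = x ^ 8
→ 001110111 = 119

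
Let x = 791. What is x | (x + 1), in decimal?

799

x = 1100010111 = 791
x + 1 = 1100011000
OR    = 1100011111 = 799
(x | (x + 1) sets the lowest cleared bit.)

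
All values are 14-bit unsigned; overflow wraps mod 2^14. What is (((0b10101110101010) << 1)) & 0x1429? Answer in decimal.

5120

0b10101110101010 = 10101110101010
→ << 1 (mod 2^14) → 01011101010100 = 5972
0x1429 = 01010000101001
→ & → 01010000000000 = 5120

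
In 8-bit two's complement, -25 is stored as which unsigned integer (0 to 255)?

231

25 in 8 bits: 00011001
Invert: 11100110
Add 1:  11100111 = 231
(Check: 2^8 - 25 = 256 - 25 = 231.)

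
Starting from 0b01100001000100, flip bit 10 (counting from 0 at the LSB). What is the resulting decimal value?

7236

x = 01100001000100
bit 10 is currently 0; toggle it via x ^ (1 << 10) = x ^ 1024
→ 01110001000100 = 7236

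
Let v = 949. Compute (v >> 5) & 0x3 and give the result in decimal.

1

v = 1110110101
Shift right by 5: 11101
Mask low 2 bits: 01 = 1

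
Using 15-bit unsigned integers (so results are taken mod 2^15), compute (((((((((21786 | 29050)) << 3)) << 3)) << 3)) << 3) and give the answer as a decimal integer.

8192

21786 = 101010100011010
29050 = 111000101111010
→ | → 111010101111010 = 30074
→ << 3 (mod 2^15) → 010101111010000 = 11216
→ << 3 (mod 2^15) → 101111010000000 = 24192
→ << 3 (mod 2^15) → 111010000000000 = 29696
→ << 3 (mod 2^15) → 010000000000000 = 8192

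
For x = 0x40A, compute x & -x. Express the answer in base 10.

2

x = 10000001010 = 1034
-x (two's complement) = …01111110110
AND   = 00000000010 = 2
(x & -x isolates the lowest set bit of x.)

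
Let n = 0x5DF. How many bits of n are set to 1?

9

0x5DF = 10111011111
Count the 1s: 1 + 1 + 1 + 1 + 1 + 1 + 1 + 1 + 1 = 9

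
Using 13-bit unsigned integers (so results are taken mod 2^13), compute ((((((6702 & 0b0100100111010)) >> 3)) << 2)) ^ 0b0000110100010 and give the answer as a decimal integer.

6702 = 1101000101110
0b0100100111010 = 0100100111010
→ & → 0100000101010 = 2090
→ >> 3 → 0000100000101 = 261
→ << 2 (mod 2^13) → 0010000010100 = 1044
0b0000110100010 = 0000110100010
→ ^ → 0010110110110 = 1462

1462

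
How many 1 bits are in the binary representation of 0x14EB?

0x14EB = 1010011101011
Count the 1s: 1 + 1 + 1 + 1 + 1 + 1 + 1 + 1 = 8

8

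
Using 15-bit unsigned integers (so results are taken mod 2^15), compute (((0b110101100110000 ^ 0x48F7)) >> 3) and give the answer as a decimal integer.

0b110101100110000 = 110101100110000
0x48F7 = 100100011110111
→ ^ → 010001111000111 = 9159
→ >> 3 → 000010001111000 = 1144

1144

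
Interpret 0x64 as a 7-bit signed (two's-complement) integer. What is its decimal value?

-28

pattern = 1100100 (MSB is 1 ⇒ negative)
Invert: 0011011, add 1 → 0011100 = 28, so the value is -28.
(Equivalently: 100 - 2^7 = 100 - 128 = -28.)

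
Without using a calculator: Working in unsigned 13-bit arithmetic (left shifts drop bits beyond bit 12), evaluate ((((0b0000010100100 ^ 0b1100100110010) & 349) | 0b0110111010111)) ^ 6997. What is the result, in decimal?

0b0000010100100 = 0000010100100
0b1100100110010 = 1100100110010
→ ^ → 1100110010110 = 6550
349 = 0000101011101
→ & → 0000100010100 = 276
0b0110111010111 = 0110111010111
→ | → 0110111010111 = 3543
6997 = 1101101010101
→ ^ → 1011010000010 = 5762

5762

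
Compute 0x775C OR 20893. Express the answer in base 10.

0x775C = 111011101011100
20893 = 101000110011101
 OR → 111011111011101 = 30685

30685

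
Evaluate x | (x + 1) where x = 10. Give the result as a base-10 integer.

11

x = 1010 = 10
x + 1 = 1011
OR    = 1011 = 11
(x | (x + 1) sets the lowest cleared bit.)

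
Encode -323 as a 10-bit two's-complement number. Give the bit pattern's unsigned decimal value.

323 in 10 bits: 0101000011
Invert: 1010111100
Add 1:  1010111101 = 701
(Check: 2^10 - 323 = 1024 - 323 = 701.)

701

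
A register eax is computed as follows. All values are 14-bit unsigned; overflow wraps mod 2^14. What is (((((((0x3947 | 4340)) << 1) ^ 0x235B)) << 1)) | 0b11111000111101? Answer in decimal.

0x3947 = 11100101000111
4340 = 01000011110100
→ | → 11100111110111 = 14839
→ << 1 (mod 2^14) → 11001111101110 = 13294
0x235B = 10001101011011
→ ^ → 01000010110101 = 4277
→ << 1 (mod 2^14) → 10000101101010 = 8554
0b11111000111101 = 11111000111101
→ | → 11111101111111 = 16255

16255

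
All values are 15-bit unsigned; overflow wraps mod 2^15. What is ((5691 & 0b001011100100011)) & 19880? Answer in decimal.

5691 = 001011000111011
0b001011100100011 = 001011100100011
→ & → 001011000100011 = 5667
19880 = 100110110101000
→ & → 000010000100000 = 1056

1056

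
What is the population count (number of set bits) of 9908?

7

9908 = 10011010110100
Count the 1s: 1 + 1 + 1 + 1 + 1 + 1 + 1 = 7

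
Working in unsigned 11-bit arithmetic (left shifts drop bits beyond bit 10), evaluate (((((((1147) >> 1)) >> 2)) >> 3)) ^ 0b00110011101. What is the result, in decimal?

1147 = 10001111011
→ >> 1 → 01000111101 = 573
→ >> 2 → 00010001111 = 143
→ >> 3 → 00000010001 = 17
0b00110011101 = 00110011101
→ ^ → 00110001100 = 396

396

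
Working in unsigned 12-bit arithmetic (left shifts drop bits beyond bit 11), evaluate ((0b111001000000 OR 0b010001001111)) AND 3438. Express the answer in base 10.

0b111001000000 = 111001000000
0b010001001111 = 010001001111
→ OR → 111001001111 = 3663
3438 = 110101101110
→ AND → 110001001110 = 3150

3150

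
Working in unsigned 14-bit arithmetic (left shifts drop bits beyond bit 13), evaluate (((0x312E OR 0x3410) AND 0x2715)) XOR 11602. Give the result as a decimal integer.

0x312E = 11000100101110
0x3410 = 11010000010000
→ OR → 11010100111110 = 13630
0x2715 = 10011100010101
→ AND → 10010100010100 = 9492
11602 = 10110101010010
→ XOR → 00100001000110 = 2118

2118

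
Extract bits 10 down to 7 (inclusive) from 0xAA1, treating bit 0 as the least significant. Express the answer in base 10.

v = 0101010100001
Shift right by 7: 010101
Mask low 4 bits: 0101 = 5

5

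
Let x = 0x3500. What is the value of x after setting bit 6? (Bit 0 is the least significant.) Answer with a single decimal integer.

13632

x = 11010100000000
bit 6 is currently 0; set it via x | (1 << 6) = x | 64
→ 11010101000000 = 13632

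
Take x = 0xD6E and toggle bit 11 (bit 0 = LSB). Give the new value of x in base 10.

1390

x = 00110101101110
bit 11 is currently 1; toggle it via x ^ (1 << 11) = x ^ 2048
→ 00010101101110 = 1390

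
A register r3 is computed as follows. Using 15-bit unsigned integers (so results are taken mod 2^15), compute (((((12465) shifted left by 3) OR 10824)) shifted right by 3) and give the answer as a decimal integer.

1529

12465 = 011000010110001
→ shifted left by 3 (mod 2^15) → 000010110001000 = 1416
10824 = 010101001001000
→ OR → 010111111001000 = 12232
→ shifted right by 3 → 000010111111001 = 1529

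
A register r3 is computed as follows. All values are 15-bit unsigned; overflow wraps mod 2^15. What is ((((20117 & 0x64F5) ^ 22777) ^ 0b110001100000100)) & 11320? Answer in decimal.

20117 = 100111010010101
0x64F5 = 110010011110101
→ & → 100010010010101 = 17557
22777 = 101100011111001
→ ^ → 001110001101100 = 7276
0b110001100000100 = 110001100000100
→ ^ → 111111101101000 = 32616
11320 = 010110000111000
→ & → 010110000101000 = 11304

11304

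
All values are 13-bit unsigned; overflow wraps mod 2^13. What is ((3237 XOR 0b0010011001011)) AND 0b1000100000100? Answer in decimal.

3237 = 0110010100101
0b0010011001011 = 0010011001011
→ XOR → 0100001101110 = 2158
0b1000100000100 = 1000100000100
→ AND → 0000000000100 = 4

4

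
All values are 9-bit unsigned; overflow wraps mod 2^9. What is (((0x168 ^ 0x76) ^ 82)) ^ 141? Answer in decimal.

449

0x168 = 101101000
0x76 = 001110110
→ ^ → 100011110 = 286
82 = 001010010
→ ^ → 101001100 = 332
141 = 010001101
→ ^ → 111000001 = 449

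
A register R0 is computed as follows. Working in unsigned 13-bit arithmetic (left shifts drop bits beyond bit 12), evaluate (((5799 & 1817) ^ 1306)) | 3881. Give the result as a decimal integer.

3899

5799 = 1011010100111
1817 = 0011100011001
→ & → 0011000000001 = 1537
1306 = 0010100011010
→ ^ → 0001100011011 = 795
3881 = 0111100101001
→ | → 0111100111011 = 3899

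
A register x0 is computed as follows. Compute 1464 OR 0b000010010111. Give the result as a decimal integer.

1471

1464 = 10110111000
b = 00010010111
 OR → 10110111111 = 1471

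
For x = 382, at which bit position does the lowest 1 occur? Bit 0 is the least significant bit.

1

382 = 101111110
Trailing zeros: 1, so the lowest set bit is bit 1 (value 2).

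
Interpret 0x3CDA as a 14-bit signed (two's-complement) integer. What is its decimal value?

pattern = 11110011011010 (MSB is 1 ⇒ negative)
Invert: 00001100100101, add 1 → 00001100100110 = 806, so the value is -806.
(Equivalently: 15578 - 2^14 = 15578 - 16384 = -806.)

-806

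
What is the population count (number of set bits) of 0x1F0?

5

0x1F0 = 111110000
Count the 1s: 1 + 1 + 1 + 1 + 1 = 5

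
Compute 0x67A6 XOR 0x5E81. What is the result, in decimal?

0x67A6 = 110011110100110
0x5E81 = 101111010000001
XOR → 011100100100111 = 14631

14631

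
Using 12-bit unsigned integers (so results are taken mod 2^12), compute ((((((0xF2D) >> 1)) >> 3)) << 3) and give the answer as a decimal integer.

1936

0xF2D = 111100101101
→ >> 1 → 011110010110 = 1942
→ >> 3 → 000011110010 = 242
→ << 3 (mod 2^12) → 011110010000 = 1936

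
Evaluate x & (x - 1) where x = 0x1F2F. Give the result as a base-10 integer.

x = 1111100101111 = 7983
x - 1 = 1111100101110
AND   = 1111100101110 = 7982
(x & (x - 1) clears the lowest set bit of x.)

7982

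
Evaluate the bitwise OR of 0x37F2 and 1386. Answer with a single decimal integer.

0x37F2 = 11011111110010
1386 = 00010101101010
 OR → 11011111111010 = 14330

14330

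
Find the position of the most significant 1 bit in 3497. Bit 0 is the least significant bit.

3497 = 110110101001
The topmost 1 is at position 11 (since 2^11 = 2048 ≤ 3497 < 4096).

11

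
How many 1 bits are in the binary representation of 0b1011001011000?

6

n = 1011001011000
Count the 1s: 1 + 1 + 1 + 1 + 1 + 1 = 6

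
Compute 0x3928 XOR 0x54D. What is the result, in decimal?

15461

0x3928 = 11100100101000
0x54D = 00010101001101
XOR → 11110001100101 = 15461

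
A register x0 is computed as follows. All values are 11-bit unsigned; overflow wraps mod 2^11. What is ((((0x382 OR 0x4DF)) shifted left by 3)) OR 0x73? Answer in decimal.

0x382 = 01110000010
0x4DF = 10011011111
→ OR → 11111011111 = 2015
→ shifted left by 3 (mod 2^11) → 11011111000 = 1784
0x73 = 00001110011
→ OR → 11011111011 = 1787

1787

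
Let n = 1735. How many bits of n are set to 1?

7

1735 = 11011000111
Count the 1s: 1 + 1 + 1 + 1 + 1 + 1 + 1 = 7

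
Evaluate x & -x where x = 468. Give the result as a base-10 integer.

x = 111010100 = 468
-x (two's complement) = …000101100
AND   = 000000100 = 4
(x & -x isolates the lowest set bit of x.)

4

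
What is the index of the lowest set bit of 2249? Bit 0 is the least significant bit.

2249 = 100011001001
Trailing zeros: 0, so the lowest set bit is bit 0 (value 1).

0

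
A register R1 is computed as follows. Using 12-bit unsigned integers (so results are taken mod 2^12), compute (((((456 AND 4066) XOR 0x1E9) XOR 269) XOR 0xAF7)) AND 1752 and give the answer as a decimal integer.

720

456 = 000111001000
4066 = 111111100010
→ AND → 000111000000 = 448
0x1E9 = 000111101001
→ XOR → 000000101001 = 41
269 = 000100001101
→ XOR → 000100100100 = 292
0xAF7 = 101011110111
→ XOR → 101111010011 = 3027
1752 = 011011011000
→ AND → 001011010000 = 720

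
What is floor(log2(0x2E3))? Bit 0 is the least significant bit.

0x2E3 = 1011100011
The topmost 1 is at position 9 (since 2^9 = 512 ≤ 739 < 1024).

9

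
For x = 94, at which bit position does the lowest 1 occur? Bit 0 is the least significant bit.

1

94 = 1011110
Trailing zeros: 1, so the lowest set bit is bit 1 (value 2).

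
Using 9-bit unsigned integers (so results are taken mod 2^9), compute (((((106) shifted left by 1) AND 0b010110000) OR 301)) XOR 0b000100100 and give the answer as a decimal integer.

409

106 = 001101010
→ shifted left by 1 (mod 2^9) → 011010100 = 212
0b010110000 = 010110000
→ AND → 010010000 = 144
301 = 100101101
→ OR → 110111101 = 445
0b000100100 = 000100100
→ XOR → 110011001 = 409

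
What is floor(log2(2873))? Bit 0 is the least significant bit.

2873 = 101100111001
The topmost 1 is at position 11 (since 2^11 = 2048 ≤ 2873 < 4096).

11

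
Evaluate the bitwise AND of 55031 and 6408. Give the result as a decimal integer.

4096

55031 = 1101011011110111
6408 = 0001100100001000
AND → 0001000000000000 = 4096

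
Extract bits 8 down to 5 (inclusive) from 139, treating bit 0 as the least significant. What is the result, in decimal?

4

v = 010001011
Shift right by 5: 0100
Mask low 4 bits: 0100 = 4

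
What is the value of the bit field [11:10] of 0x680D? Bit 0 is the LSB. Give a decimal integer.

v = 0110100000001101
Shift right by 10: 011010
Mask low 2 bits: 10 = 2

2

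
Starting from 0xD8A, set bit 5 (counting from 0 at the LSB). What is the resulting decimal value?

3498

x = 0110110001010
bit 5 is currently 0; set it via x | (1 << 5) = x | 32
→ 0110110101010 = 3498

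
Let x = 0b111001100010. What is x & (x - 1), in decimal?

3680

x = 111001100010 = 3682
x - 1 = 111001100001
AND   = 111001100000 = 3680
(x & (x - 1) clears the lowest set bit of x.)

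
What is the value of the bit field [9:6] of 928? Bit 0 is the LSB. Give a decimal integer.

14

v = 01110100000
Shift right by 6: 01110
Mask low 4 bits: 1110 = 14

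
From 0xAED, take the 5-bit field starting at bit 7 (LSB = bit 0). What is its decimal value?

v = 101011101101
Shift right by 7: 10101
Mask low 5 bits: 10101 = 21

21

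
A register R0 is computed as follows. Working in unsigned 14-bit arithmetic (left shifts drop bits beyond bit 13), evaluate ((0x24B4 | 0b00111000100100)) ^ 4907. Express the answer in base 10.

15775

0x24B4 = 10010010110100
0b00111000100100 = 00111000100100
→ | → 10111010110100 = 11956
4907 = 01001100101011
→ ^ → 11110110011111 = 15775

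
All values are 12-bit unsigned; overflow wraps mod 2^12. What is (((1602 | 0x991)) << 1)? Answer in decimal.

4006

1602 = 011001000010
0x991 = 100110010001
→ | → 111111010011 = 4051
→ << 1 (mod 2^12) → 111110100110 = 4006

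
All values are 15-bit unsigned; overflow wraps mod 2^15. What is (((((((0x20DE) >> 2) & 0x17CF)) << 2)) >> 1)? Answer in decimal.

14

0x20DE = 010000011011110
→ >> 2 → 000100000110111 = 2103
0x17CF = 001011111001111
→ & → 000000000000111 = 7
→ << 2 (mod 2^15) → 000000000011100 = 28
→ >> 1 → 000000000001110 = 14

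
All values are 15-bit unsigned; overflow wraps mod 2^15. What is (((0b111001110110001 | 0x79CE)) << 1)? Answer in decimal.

0b111001110110001 = 111001110110001
0x79CE = 111100111001110
→ | → 111101111111111 = 31743
→ << 1 (mod 2^15) → 111011111111110 = 30718

30718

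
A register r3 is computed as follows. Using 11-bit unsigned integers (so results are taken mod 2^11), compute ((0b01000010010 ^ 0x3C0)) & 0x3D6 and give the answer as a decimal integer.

0b01000010010 = 01000010010
0x3C0 = 01111000000
→ ^ → 00111010010 = 466
0x3D6 = 01111010110
→ & → 00111010010 = 466

466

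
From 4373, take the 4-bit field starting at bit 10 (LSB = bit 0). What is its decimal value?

v = 01000100010101
Shift right by 10: 0100
Mask low 4 bits: 0100 = 4

4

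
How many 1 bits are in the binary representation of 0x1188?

0x1188 = 1000110001000
Count the 1s: 1 + 1 + 1 + 1 = 4

4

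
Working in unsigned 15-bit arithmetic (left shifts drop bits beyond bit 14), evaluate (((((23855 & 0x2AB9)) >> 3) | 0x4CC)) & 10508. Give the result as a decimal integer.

23855 = 101110100101111
0x2AB9 = 010101010111001
→ & → 000100000101001 = 2089
→ >> 3 → 000000100000101 = 261
0x4CC = 000010011001100
→ | → 000010111001101 = 1485
10508 = 010100100001100
→ & → 000000100001100 = 268

268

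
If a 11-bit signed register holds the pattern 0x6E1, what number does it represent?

-287

pattern = 11011100001 (MSB is 1 ⇒ negative)
Invert: 00100011110, add 1 → 00100011111 = 287, so the value is -287.
(Equivalently: 1761 - 2^11 = 1761 - 2048 = -287.)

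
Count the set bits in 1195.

6

1195 = 10010101011
Count the 1s: 1 + 1 + 1 + 1 + 1 + 1 = 6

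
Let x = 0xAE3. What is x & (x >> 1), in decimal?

97

x = 101011100011 = 2787
x>>1 = 010101110001
AND  = 000001100001 = 97
(x & (x >> 1) has a 1 wherever x has two consecutive 1 bits.)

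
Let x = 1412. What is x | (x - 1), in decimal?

x = 10110000100 = 1412
x - 1 = 10110000011
OR    = 10110000111 = 1415
(x | (x - 1) sets all bits below the lowest set bit.)

1415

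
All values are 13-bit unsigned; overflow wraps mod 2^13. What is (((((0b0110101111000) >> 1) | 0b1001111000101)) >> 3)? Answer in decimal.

767

0b0110101111000 = 0110101111000
→ >> 1 → 0011010111100 = 1724
0b1001111000101 = 1001111000101
→ | → 1011111111101 = 6141
→ >> 3 → 0001011111111 = 767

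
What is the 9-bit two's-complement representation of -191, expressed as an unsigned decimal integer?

321

191 in 9 bits: 010111111
Invert: 101000000
Add 1:  101000001 = 321
(Check: 2^9 - 191 = 512 - 191 = 321.)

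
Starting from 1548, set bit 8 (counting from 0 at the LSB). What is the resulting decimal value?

1804

x = 011000001100
bit 8 is currently 0; set it via x | (1 << 8) = x | 256
→ 011100001100 = 1804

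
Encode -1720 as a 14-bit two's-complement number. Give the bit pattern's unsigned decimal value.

14664

1720 in 14 bits: 00011010111000
Invert: 11100101000111
Add 1:  11100101001000 = 14664
(Check: 2^14 - 1720 = 16384 - 1720 = 14664.)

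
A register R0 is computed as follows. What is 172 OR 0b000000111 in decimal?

172 = 10101100
b = 00000111
 OR → 10101111 = 175

175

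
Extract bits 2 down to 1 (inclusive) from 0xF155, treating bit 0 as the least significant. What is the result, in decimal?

2

v = 1111000101010101
Shift right by 1: 111100010101010
Mask low 2 bits: 10 = 2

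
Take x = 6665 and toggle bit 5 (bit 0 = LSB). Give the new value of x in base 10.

x = 01101000001001
bit 5 is currently 0; toggle it via x ^ (1 << 5) = x ^ 32
→ 01101000101001 = 6697

6697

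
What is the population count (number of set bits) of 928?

4

928 = 1110100000
Count the 1s: 1 + 1 + 1 + 1 = 4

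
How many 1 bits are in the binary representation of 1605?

5

1605 = 11001000101
Count the 1s: 1 + 1 + 1 + 1 + 1 = 5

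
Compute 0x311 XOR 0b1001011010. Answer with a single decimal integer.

331

0x311 = 1100010001
b = 1001011010
XOR → 0101001011 = 331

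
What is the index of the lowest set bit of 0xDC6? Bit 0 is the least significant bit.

1

0xDC6 = 110111000110
Trailing zeros: 1, so the lowest set bit is bit 1 (value 2).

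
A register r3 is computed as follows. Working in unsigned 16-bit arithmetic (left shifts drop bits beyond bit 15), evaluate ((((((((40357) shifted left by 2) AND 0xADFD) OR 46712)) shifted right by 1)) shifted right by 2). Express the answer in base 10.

5855

40357 = 1001110110100101
→ shifted left by 2 (mod 2^16) → 0111011010010100 = 30356
0xADFD = 1010110111111101
→ AND → 0010010010010100 = 9364
46712 = 1011011001111000
→ OR → 1011011011111100 = 46844
→ shifted right by 1 → 0101101101111110 = 23422
→ shifted right by 2 → 0001011011011111 = 5855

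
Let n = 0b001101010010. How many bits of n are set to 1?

n = 1101010010
Count the 1s: 1 + 1 + 1 + 1 + 1 = 5

5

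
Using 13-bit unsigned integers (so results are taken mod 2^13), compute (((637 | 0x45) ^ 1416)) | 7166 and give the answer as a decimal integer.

8191

637 = 0001001111101
0x45 = 0000001000101
→ | → 0001001111101 = 637
1416 = 0010110001000
→ ^ → 0011111110101 = 2037
7166 = 1101111111110
→ | → 1111111111111 = 8191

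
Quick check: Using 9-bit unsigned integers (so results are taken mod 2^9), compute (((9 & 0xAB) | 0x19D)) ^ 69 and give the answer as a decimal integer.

472

9 = 000001001
0xAB = 010101011
→ & → 000001001 = 9
0x19D = 110011101
→ | → 110011101 = 413
69 = 001000101
→ ^ → 111011000 = 472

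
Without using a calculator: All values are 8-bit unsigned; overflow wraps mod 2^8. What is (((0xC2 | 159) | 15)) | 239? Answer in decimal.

255

0xC2 = 11000010
159 = 10011111
→ | → 11011111 = 223
15 = 00001111
→ | → 11011111 = 223
239 = 11101111
→ | → 11111111 = 255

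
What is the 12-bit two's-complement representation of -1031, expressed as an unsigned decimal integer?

1031 in 12 bits: 010000000111
Invert: 101111111000
Add 1:  101111111001 = 3065
(Check: 2^12 - 1031 = 4096 - 1031 = 3065.)

3065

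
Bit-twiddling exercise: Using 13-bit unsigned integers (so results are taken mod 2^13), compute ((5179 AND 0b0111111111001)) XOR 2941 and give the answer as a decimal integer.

3908

5179 = 1010000111011
0b0111111111001 = 0111111111001
→ AND → 0010000111001 = 1081
2941 = 0101101111101
→ XOR → 0111101000100 = 3908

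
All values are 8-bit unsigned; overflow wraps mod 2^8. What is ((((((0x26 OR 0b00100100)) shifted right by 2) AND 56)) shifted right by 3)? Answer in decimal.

0x26 = 00100110
0b00100100 = 00100100
→ OR → 00100110 = 38
→ shifted right by 2 → 00001001 = 9
56 = 00111000
→ AND → 00001000 = 8
→ shifted right by 3 → 00000001 = 1

1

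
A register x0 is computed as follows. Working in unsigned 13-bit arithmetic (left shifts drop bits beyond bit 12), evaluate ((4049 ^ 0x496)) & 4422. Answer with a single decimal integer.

326

4049 = 0111111010001
0x496 = 0010010010110
→ ^ → 0101101000111 = 2887
4422 = 1000101000110
→ & → 0000101000110 = 326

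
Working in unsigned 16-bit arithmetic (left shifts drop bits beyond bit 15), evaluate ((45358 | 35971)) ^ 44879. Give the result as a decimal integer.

45358 = 1011000100101110
35971 = 1000110010000011
→ | → 1011110110101111 = 48559
44879 = 1010111101001111
→ ^ → 0001001011100000 = 4832

4832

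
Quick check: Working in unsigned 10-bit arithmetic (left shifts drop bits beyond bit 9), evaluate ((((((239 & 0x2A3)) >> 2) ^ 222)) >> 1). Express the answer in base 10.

123

239 = 0011101111
0x2A3 = 1010100011
→ & → 0010100011 = 163
→ >> 2 → 0000101000 = 40
222 = 0011011110
→ ^ → 0011110110 = 246
→ >> 1 → 0001111011 = 123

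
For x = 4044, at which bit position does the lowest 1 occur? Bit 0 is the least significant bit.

4044 = 111111001100
Trailing zeros: 2, so the lowest set bit is bit 2 (value 4).

2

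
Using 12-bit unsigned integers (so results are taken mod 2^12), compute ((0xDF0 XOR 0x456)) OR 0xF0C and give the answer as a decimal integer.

0xDF0 = 110111110000
0x456 = 010001010110
→ XOR → 100110100110 = 2470
0xF0C = 111100001100
→ OR → 111110101110 = 4014

4014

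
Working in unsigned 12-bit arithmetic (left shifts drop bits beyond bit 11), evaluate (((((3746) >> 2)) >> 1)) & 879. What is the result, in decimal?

3746 = 111010100010
→ >> 2 → 001110101000 = 936
→ >> 1 → 000111010100 = 468
879 = 001101101111
→ & → 000101000100 = 324

324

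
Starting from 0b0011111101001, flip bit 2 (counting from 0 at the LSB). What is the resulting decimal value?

x = 0011111101001
bit 2 is currently 0; toggle it via x ^ (1 << 2) = x ^ 4
→ 0011111101101 = 2029

2029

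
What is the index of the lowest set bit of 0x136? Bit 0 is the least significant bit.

0x136 = 100110110
Trailing zeros: 1, so the lowest set bit is bit 1 (value 2).

1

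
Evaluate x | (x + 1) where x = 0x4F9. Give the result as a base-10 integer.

x = 10011111001 = 1273
x + 1 = 10011111010
OR    = 10011111011 = 1275
(x | (x + 1) sets the lowest cleared bit.)

1275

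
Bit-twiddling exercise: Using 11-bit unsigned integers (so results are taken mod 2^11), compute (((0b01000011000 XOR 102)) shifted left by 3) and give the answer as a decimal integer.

0b01000011000 = 01000011000
102 = 00001100110
→ XOR → 01001111110 = 638
→ shifted left by 3 (mod 2^11) → 01111110000 = 1008

1008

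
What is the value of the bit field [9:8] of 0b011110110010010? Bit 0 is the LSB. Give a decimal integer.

v = 011110110010010
Shift right by 8: 0111101
Mask low 2 bits: 01 = 1

1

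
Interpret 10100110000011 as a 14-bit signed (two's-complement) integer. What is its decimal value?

-5757

pattern = 10100110000011 (MSB is 1 ⇒ negative)
Invert: 01011001111100, add 1 → 01011001111101 = 5757, so the value is -5757.
(Equivalently: 10627 - 2^14 = 10627 - 16384 = -5757.)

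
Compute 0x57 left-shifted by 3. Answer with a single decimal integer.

696

0x57 = 0001010111
shift left by 3 → 1010111000 = 696
(equivalently, 87 × 2^3 = 87 × 8)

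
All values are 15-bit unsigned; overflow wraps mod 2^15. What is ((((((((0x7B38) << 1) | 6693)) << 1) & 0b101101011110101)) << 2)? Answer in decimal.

25472

0x7B38 = 111101100111000
→ << 1 (mod 2^15) → 111011001110000 = 30320
6693 = 001101000100101
→ | → 111111001110101 = 32373
→ << 1 (mod 2^15) → 111110011101010 = 31978
0b101101011110101 = 101101011110101
→ & → 101100011100000 = 22752
→ << 2 (mod 2^15) → 110001110000000 = 25472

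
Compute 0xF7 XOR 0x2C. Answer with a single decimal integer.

219

0xF7 = 11110111
0x2C = 00101100
XOR → 11011011 = 219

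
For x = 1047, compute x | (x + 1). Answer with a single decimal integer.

1055

x = 10000010111 = 1047
x + 1 = 10000011000
OR    = 10000011111 = 1055
(x | (x + 1) sets the lowest cleared bit.)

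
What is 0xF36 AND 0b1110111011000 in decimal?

3344

0xF36 = 0111100110110
b = 1110111011000
AND → 0110100010000 = 3344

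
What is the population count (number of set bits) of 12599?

12599 = 11000100110111
Count the 1s: 1 + 1 + 1 + 1 + 1 + 1 + 1 + 1 = 8

8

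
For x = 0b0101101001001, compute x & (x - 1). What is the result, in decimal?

2888

x = 101101001001 = 2889
x - 1 = 101101001000
AND   = 101101001000 = 2888
(x & (x - 1) clears the lowest set bit of x.)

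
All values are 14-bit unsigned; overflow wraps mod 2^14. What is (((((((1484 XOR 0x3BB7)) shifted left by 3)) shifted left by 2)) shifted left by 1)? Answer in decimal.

7872

1484 = 00010111001100
0x3BB7 = 11101110110111
→ XOR → 11111001111011 = 15995
→ shifted left by 3 (mod 2^14) → 11001111011000 = 13272
→ shifted left by 2 (mod 2^14) → 00111101100000 = 3936
→ shifted left by 1 (mod 2^14) → 01111011000000 = 7872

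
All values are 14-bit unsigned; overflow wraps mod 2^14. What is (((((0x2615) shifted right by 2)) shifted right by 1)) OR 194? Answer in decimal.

1218

0x2615 = 10011000010101
→ shifted right by 2 → 00100110000101 = 2437
→ shifted right by 1 → 00010011000010 = 1218
194 = 00000011000010
→ OR → 00010011000010 = 1218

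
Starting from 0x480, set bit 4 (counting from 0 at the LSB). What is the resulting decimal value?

x = 10010000000
bit 4 is currently 0; set it via x | (1 << 4) = x | 16
→ 10010010000 = 1168

1168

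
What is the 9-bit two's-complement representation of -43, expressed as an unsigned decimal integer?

43 in 9 bits: 000101011
Invert: 111010100
Add 1:  111010101 = 469
(Check: 2^9 - 43 = 512 - 43 = 469.)

469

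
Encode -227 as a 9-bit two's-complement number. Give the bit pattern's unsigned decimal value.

227 in 9 bits: 011100011
Invert: 100011100
Add 1:  100011101 = 285
(Check: 2^9 - 227 = 512 - 227 = 285.)

285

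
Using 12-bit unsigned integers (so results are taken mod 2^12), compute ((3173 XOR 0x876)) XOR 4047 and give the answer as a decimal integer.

3173 = 110001100101
0x876 = 100001110110
→ XOR → 010000010011 = 1043
4047 = 111111001111
→ XOR → 101111011100 = 3036

3036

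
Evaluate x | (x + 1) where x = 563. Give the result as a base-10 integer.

567

x = 1000110011 = 563
x + 1 = 1000110100
OR    = 1000110111 = 567
(x | (x + 1) sets the lowest cleared bit.)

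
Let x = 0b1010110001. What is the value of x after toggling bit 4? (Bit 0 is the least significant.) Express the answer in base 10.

x = 1010110001
bit 4 is currently 1; toggle it via x ^ (1 << 4) = x ^ 16
→ 1010100001 = 673

673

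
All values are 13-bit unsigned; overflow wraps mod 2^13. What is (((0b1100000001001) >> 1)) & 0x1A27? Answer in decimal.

0b1100000001001 = 1100000001001
→ >> 1 → 0110000000100 = 3076
0x1A27 = 1101000100111
→ & → 0100000000100 = 2052

2052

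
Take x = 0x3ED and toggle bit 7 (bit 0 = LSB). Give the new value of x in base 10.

x = 1111101101
bit 7 is currently 1; toggle it via x ^ (1 << 7) = x ^ 128
→ 1101101101 = 877

877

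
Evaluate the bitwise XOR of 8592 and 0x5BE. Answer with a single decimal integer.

8592 = 10000110010000
0x5BE = 00010110111110
XOR → 10010000101110 = 9262

9262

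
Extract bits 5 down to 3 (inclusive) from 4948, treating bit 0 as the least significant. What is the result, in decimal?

v = 1001101010100
Shift right by 3: 1001101010
Mask low 3 bits: 010 = 2

2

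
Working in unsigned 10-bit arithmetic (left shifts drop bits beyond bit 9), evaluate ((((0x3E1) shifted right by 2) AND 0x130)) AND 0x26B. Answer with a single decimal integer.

0x3E1 = 1111100001
→ shifted right by 2 → 0011111000 = 248
0x130 = 0100110000
→ AND → 0000110000 = 48
0x26B = 1001101011
→ AND → 0000100000 = 32

32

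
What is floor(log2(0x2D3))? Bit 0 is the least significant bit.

0x2D3 = 1011010011
The topmost 1 is at position 9 (since 2^9 = 512 ≤ 723 < 1024).

9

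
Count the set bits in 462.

6

462 = 111001110
Count the 1s: 1 + 1 + 1 + 1 + 1 + 1 = 6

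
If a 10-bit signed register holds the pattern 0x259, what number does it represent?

-423

pattern = 1001011001 (MSB is 1 ⇒ negative)
Invert: 0110100110, add 1 → 0110100111 = 423, so the value is -423.
(Equivalently: 601 - 2^10 = 601 - 1024 = -423.)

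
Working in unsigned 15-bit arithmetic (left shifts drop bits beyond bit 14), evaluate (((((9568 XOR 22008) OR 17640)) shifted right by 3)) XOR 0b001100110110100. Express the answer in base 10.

5931

9568 = 010010101100000
22008 = 101010111111000
→ XOR → 111000010011000 = 28824
17640 = 100010011101000
→ OR → 111010011111000 = 29944
→ shifted right by 3 → 000111010011111 = 3743
0b001100110110100 = 001100110110100
→ XOR → 001011100101011 = 5931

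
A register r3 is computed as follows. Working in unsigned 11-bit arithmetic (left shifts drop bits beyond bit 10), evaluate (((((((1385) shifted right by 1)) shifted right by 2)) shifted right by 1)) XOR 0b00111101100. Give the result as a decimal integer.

1385 = 10101101001
→ shifted right by 1 → 01010110100 = 692
→ shifted right by 2 → 00010101101 = 173
→ shifted right by 1 → 00001010110 = 86
0b00111101100 = 00111101100
→ XOR → 00110111010 = 442

442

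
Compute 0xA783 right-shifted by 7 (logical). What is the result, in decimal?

0xA783 = 1010011110000011
shift right by 7 → 0000000101001111 = 335
(equivalently, floor(42883 / 128))

335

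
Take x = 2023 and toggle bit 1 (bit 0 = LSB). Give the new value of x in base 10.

2021

x = 11111100111
bit 1 is currently 1; toggle it via x ^ (1 << 1) = x ^ 2
→ 11111100101 = 2021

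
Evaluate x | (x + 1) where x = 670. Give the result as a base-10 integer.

671

x = 1010011110 = 670
x + 1 = 1010011111
OR    = 1010011111 = 671
(x | (x + 1) sets the lowest cleared bit.)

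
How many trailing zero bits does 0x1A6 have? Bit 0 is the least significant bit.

0x1A6 = 110100110
Trailing zeros: 1, so the lowest set bit is bit 1 (value 2).

1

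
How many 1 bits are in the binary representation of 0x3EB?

0x3EB = 1111101011
Count the 1s: 1 + 1 + 1 + 1 + 1 + 1 + 1 + 1 = 8

8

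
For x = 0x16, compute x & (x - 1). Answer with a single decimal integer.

x = 10110 = 22
x - 1 = 10101
AND   = 10100 = 20
(x & (x - 1) clears the lowest set bit of x.)

20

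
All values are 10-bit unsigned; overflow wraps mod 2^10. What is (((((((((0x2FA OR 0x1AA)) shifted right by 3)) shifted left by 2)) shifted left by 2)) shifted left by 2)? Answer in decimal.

0x2FA = 1011111010
0x1AA = 0110101010
→ OR → 1111111010 = 1018
→ shifted right by 3 → 0001111111 = 127
→ shifted left by 2 (mod 2^10) → 0111111100 = 508
→ shifted left by 2 (mod 2^10) → 1111110000 = 1008
→ shifted left by 2 (mod 2^10) → 1111000000 = 960

960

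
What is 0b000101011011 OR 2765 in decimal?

3039

a = 000101011011
2765 = 101011001101
 OR → 101111011111 = 3039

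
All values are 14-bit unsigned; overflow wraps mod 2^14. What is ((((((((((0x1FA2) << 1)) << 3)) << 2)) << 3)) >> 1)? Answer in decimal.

0x1FA2 = 01111110100010
→ << 1 (mod 2^14) → 11111101000100 = 16196
→ << 3 (mod 2^14) → 11101000100000 = 14880
→ << 2 (mod 2^14) → 10100010000000 = 10368
→ << 3 (mod 2^14) → 00010000000000 = 1024
→ >> 1 → 00001000000000 = 512

512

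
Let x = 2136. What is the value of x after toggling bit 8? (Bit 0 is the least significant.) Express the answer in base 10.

2392

x = 100001011000
bit 8 is currently 0; toggle it via x ^ (1 << 8) = x ^ 256
→ 100101011000 = 2392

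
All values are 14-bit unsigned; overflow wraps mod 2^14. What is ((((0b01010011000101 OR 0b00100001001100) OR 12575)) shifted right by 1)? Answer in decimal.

7919

0b01010011000101 = 01010011000101
0b00100001001100 = 00100001001100
→ OR → 01110011001101 = 7373
12575 = 11000100011111
→ OR → 11110111011111 = 15839
→ shifted right by 1 → 01111011101111 = 7919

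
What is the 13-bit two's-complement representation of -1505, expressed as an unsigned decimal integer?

1505 in 13 bits: 0010111100001
Invert: 1101000011110
Add 1:  1101000011111 = 6687
(Check: 2^13 - 1505 = 8192 - 1505 = 6687.)

6687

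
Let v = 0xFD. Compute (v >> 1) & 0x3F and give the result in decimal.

62

v = 011111101
Shift right by 1: 01111110
Mask low 6 bits: 111110 = 62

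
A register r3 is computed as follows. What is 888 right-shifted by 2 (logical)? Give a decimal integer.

888 = 1101111000
shift right by 2 → 0011011110 = 222
(equivalently, floor(888 / 4))

222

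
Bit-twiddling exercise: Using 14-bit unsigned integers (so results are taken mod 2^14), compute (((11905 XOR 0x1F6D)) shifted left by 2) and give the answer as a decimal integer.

11905 = 10111010000001
0x1F6D = 01111101101101
→ XOR → 11000111101100 = 12780
→ shifted left by 2 (mod 2^14) → 00011110110000 = 1968

1968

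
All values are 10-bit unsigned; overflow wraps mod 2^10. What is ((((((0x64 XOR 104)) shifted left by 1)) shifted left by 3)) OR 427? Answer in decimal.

0x64 = 0001100100
104 = 0001101000
→ XOR → 0000001100 = 12
→ shifted left by 1 (mod 2^10) → 0000011000 = 24
→ shifted left by 3 (mod 2^10) → 0011000000 = 192
427 = 0110101011
→ OR → 0111101011 = 491

491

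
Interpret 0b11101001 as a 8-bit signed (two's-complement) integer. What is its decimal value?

-23

pattern = 11101001 (MSB is 1 ⇒ negative)
Invert: 00010110, add 1 → 00010111 = 23, so the value is -23.
(Equivalently: 233 - 2^8 = 233 - 256 = -23.)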